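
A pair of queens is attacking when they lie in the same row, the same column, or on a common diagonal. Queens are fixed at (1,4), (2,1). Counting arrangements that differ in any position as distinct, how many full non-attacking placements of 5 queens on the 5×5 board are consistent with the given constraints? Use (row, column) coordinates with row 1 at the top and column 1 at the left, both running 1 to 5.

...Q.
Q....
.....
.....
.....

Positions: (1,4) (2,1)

Branch on row 3: col 3 → 1; col 5 → 0.
Sum: 1 + 0 = 1.

1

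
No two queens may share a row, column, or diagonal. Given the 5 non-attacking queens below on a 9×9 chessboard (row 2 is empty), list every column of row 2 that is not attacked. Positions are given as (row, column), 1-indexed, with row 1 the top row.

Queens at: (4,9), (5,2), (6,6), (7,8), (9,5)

(4,9) attacks row 2 at column 9 and diagonals 7.
(5,2) attacks row 2 at column 2 and diagonals 5.
(6,6) attacks row 2 at column 6 and diagonals 2.
(7,8) attacks row 2 at column 8 and diagonals 3.
(9,5) attacks row 2 at column 5.
Attacked columns: {2, 3, 5, 6, 7, 8, 9}. Safe: {1, 4}.

columns 1, 4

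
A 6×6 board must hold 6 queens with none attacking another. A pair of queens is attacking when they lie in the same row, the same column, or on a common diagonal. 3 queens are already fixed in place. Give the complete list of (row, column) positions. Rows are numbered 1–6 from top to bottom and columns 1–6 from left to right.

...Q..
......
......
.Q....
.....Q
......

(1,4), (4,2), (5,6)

(1,4) (2,1) (3,5) (4,2) (5,6) (6,3)

Row 2: attacked by (1,4)→{3,4,5}; (4,2)→{2,4}; (5,6)→{3,6}. Safe: 1. Place at column 1.
Row 3: attacked by (1,4)→{2,4,6}; (2,1)→{1,2}; (4,2)→{1,2,3}; (5,6)→{4,6}. Safe: 5. Place at column 5.
Row 6: attacked by (1,4)→{4}; (2,1)→{1,5}; (3,5)→{2,5}; (4,2)→{2,4}; (5,6)→{5,6}. Safe: 3. Place at column 3.
Columns [4, 1, 5, 2, 6, 3], r−c [-3, 1, -2, 2, -1, 3], r+c [5, 3, 8, 6, 11, 9] are all distinct, so no two queens attack.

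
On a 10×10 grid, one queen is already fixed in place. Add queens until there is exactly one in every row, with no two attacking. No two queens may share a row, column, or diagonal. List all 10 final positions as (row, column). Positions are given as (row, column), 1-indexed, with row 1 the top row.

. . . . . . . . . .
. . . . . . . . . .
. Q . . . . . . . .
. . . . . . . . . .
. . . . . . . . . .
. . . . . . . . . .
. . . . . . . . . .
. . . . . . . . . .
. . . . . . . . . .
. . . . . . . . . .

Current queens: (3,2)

Row 1: attacked by (3,2)→{2,4}. Safe: 1, 3, 5, 6, 7, 8, 9, 10. Place at column 6.
Row 2: attacked by (1,6)→{5,6,7}; (3,2)→{1,2,3}. Safe: 4, 8, 9, 10. Place at column 9.
Row 4: attacked by (1,6)→{3,6,9}; (2,9)→{7,9}; (3,2)→{1,2,3}. Safe: 4, 5, 8, 10. Place at column 10.
Row 5: attacked by (1,6)→{2,6,10}; (2,9)→{6,9}; (3,2)→{2,4}; (4,10)→{9,10}. Safe: 1, 3, 5, 7, 8. Place at column 8.
Row 6: attacked by (1,6)→{1,6}; (2,9)→{5,9}; (3,2)→{2,5}; (4,10)→{8,10}; (5,8)→{7,8,9}. Safe: 3, 4. Place at column 3.
Row 7: attacked by (1,6)→{6}; (2,9)→{4,9}; (3,2)→{2,6}; (4,10)→{7,10}; (5,8)→{6,8,10}; (6,3)→{2,3,4}. Safe: 1, 5. Place at column 1.
Row 8: attacked by (1,6)→{6}; (2,9)→{3,9}; (3,2)→{2,7}; (4,10)→{6,10}; (5,8)→{5,8}; (6,3)→{1,3,5}; (7,1)→{1,2}. Safe: 4. Place at column 4.
Row 9: attacked by (1,6)→{6}; (2,9)→{2,9}; (3,2)→{2,8}; (4,10)→{5,10}; (5,8)→{4,8}; (6,3)→{3,6}; (7,1)→{1,3}; (8,4)→{3,4,5}. Safe: 7. Place at column 7.
Row 10: attacked by (1,6)→{6}; (2,9)→{1,9}; (3,2)→{2,9}; (4,10)→{4,10}; (5,8)→{3,8}; (6,3)→{3,7}; (7,1)→{1,4}; (8,4)→{2,4,6}; (9,7)→{6,7,8}. Safe: 5. Place at column 5.
Columns [6, 9, 2, 10, 8, 3, 1, 4, 7, 5], r−c [-5, -7, 1, -6, -3, 3, 6, 4, 2, 5], r+c [7, 11, 5, 14, 13, 9, 8, 12, 16, 15] are all distinct, so no two queens attack.

(1,6) (2,9) (3,2) (4,10) (5,8) (6,3) (7,1) (8,4) (9,7) (10,5)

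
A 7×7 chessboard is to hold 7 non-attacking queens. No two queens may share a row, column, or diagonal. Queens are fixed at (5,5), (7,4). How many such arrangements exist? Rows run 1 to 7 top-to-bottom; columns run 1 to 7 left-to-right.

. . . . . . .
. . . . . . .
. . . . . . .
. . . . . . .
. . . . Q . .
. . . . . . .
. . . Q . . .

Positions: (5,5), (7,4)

2

Branch on row 1: col 2 → 0; col 3 → 1; col 6 → 0; col 7 → 1.
Sum: 0 + 1 + 0 + 1 = 2.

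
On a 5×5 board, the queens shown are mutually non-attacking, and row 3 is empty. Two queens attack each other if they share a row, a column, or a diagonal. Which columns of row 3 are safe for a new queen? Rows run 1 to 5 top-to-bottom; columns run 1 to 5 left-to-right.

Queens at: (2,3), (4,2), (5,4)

columns 5

(2,3) attacks row 3 at column 3 and diagonals 2, 4.
(4,2) attacks row 3 at column 2 and diagonals 1, 3.
(5,4) attacks row 3 at column 4 and diagonals 2.
Attacked columns: {1, 2, 3, 4}. Safe: {5}.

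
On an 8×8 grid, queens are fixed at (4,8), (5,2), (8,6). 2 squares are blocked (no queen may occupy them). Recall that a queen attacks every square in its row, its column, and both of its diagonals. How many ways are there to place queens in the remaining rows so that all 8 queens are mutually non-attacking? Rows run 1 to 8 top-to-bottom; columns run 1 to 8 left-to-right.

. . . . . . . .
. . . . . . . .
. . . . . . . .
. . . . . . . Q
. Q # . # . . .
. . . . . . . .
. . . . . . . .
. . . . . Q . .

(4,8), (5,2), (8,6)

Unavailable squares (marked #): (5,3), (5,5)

2

Branch on row 1: col 1 → 0; col 3 → 0; col 4 → 2; col 7 → 0.
Sum: 0 + 0 + 2 + 0 = 2.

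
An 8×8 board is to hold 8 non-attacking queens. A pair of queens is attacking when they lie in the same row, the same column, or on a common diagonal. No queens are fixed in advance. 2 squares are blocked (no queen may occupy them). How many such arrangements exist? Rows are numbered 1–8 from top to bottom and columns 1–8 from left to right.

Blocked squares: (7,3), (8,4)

60

Branch on row 1: col 1 → 3; col 2 → 4; col 3 → 13; col 4 → 12; col 5 → 12; col 6 → 12; col 7 → 2; col 8 → 2.
Sum: 3 + 4 + 13 + 12 + 12 + 12 + 2 + 2 = 60.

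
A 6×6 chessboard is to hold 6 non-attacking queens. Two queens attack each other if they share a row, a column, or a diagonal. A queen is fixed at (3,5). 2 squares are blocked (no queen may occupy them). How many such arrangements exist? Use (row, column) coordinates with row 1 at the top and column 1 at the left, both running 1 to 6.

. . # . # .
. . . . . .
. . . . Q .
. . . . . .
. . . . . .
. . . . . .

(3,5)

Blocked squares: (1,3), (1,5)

1

Branch on row 1: col 1 → 0; col 2 → 0; col 4 → 1; col 6 → 0.
Sum: 0 + 0 + 1 + 0 = 1.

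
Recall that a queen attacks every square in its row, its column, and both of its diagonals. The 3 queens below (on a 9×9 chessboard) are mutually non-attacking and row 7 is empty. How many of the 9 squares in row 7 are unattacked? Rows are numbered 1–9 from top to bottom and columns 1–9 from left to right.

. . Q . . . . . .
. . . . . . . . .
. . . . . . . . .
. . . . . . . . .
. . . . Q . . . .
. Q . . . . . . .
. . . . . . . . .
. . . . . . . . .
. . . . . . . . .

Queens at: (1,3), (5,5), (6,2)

(1,3) attacks row 7 at column 3 and diagonals 9.
(5,5) attacks row 7 at column 5 and diagonals 3, 7.
(6,2) attacks row 7 at column 2 and diagonals 1, 3.
Attacked columns: {1, 2, 3, 5, 7, 9}. Safe: {4, 6, 8}.

3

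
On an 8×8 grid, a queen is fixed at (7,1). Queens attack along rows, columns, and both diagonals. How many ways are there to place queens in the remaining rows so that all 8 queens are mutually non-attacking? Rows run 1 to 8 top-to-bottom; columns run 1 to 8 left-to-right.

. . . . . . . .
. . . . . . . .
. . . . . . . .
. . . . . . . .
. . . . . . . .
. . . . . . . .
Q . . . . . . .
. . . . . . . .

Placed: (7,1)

Branch on row 1: col 2 → 1; col 3 → 1; col 4 → 2; col 5 → 1; col 6 → 3; col 8 → 0.
Sum: 1 + 1 + 2 + 1 + 3 + 0 = 8.

8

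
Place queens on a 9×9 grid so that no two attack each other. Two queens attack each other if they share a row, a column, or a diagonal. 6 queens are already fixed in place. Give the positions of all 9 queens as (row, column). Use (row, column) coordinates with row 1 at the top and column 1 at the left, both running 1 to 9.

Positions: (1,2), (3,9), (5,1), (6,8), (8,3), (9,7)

(1,2) (2,5) (3,9) (4,4) (5,1) (6,8) (7,6) (8,3) (9,7)

Row 2: attacked by (1,2)→{1,2,3}; (3,9)→{8,9}; (5,1)→{1,4}; (6,8)→{4,8}; (8,3)→{3,9}; (9,7)→{7}. Safe: 5, 6. Place at column 5.
Row 4: attacked by (1,2)→{2,5}; (2,5)→{3,5,7}; (3,9)→{8,9}; (5,1)→{1,2}; (6,8)→{6,8}; (8,3)→{3,7}; (9,7)→{2,7}. Safe: 4. Place at column 4.
Row 7: attacked by (1,2)→{2,8}; (2,5)→{5}; (3,9)→{5,9}; (4,4)→{1,4,7}; (5,1)→{1,3}; (6,8)→{7,8,9}; (8,3)→{2,3,4}; (9,7)→{5,7,9}. Safe: 6. Place at column 6.
Columns [2, 5, 9, 4, 1, 8, 6, 3, 7], r−c [-1, -3, -6, 0, 4, -2, 1, 5, 2], r+c [3, 7, 12, 8, 6, 14, 13, 11, 16] are all distinct, so no two queens attack.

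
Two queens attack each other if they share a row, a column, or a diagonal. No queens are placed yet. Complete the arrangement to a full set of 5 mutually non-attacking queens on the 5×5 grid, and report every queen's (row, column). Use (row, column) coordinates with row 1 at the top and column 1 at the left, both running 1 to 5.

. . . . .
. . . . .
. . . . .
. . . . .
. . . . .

Row 1: Safe: 1, 2, 3, 4, 5. Place at column 1.
Row 2: attacked by (1,1)→{1,2}. Safe: 3, 4, 5. Place at column 3.
Row 3: attacked by (1,1)→{1,3}; (2,3)→{2,3,4}. Safe: 5. Place at column 5.
Row 4: attacked by (1,1)→{1,4}; (2,3)→{1,3,5}; (3,5)→{4,5}. Safe: 2. Place at column 2.
Row 5: attacked by (1,1)→{1,5}; (2,3)→{3}; (3,5)→{3,5}; (4,2)→{1,2,3}. Safe: 4. Place at column 4.
Columns [1, 3, 5, 2, 4], r−c [0, -1, -2, 2, 1], r+c [2, 5, 8, 6, 9] are all distinct, so no two queens attack.

(1,1) (2,3) (3,5) (4,2) (5,4)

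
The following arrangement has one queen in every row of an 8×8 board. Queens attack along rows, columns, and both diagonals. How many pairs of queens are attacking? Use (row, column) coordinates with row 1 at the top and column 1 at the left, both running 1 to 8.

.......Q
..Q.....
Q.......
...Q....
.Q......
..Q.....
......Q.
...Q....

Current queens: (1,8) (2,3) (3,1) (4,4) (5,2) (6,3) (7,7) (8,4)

Same column: (2,3)–(6,3) (column 3); (4,4)–(8,4) (column 4).
Same diagonal: (1,8)–(6,3) (|1−6| = |8−3| = 5); (4,4)–(7,7) (|4−7| = |4−7| = 3); (5,2)–(6,3) (|5−6| = |2−3| = 1).
Total attacking pairs: 5.

5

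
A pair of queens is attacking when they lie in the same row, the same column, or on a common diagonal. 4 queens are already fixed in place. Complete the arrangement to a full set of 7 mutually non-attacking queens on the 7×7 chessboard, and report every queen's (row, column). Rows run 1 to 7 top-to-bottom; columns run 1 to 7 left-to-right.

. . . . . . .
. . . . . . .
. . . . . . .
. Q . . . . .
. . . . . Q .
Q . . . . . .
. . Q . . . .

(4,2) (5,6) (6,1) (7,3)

Row 1: attacked by (4,2)→{2,5}; (5,6)→{2,6}; (6,1)→{1,6}; (7,3)→{3}. Safe: 4, 7. Place at column 4.
Row 2: attacked by (1,4)→{3,4,5}; (4,2)→{2,4}; (5,6)→{3,6}; (6,1)→{1,5}; (7,3)→{3}. Safe: 7. Place at column 7.
Row 3: attacked by (1,4)→{2,4,6}; (2,7)→{6,7}; (4,2)→{1,2,3}; (5,6)→{4,6}; (6,1)→{1,4}; (7,3)→{3,7}. Safe: 5. Place at column 5.
Columns [4, 7, 5, 2, 6, 1, 3], r−c [-3, -5, -2, 2, -1, 5, 4], r+c [5, 9, 8, 6, 11, 7, 10] are all distinct, so no two queens attack.

(1,4) (2,7) (3,5) (4,2) (5,6) (6,1) (7,3)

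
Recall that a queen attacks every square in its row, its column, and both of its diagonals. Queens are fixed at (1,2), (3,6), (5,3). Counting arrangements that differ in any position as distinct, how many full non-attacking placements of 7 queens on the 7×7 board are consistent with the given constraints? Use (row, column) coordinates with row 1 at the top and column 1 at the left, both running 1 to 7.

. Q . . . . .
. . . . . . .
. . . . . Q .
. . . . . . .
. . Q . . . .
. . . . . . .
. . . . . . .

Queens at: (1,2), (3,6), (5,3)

Branch on row 2: col 4 → 1.
Sum: 1 = 1.

1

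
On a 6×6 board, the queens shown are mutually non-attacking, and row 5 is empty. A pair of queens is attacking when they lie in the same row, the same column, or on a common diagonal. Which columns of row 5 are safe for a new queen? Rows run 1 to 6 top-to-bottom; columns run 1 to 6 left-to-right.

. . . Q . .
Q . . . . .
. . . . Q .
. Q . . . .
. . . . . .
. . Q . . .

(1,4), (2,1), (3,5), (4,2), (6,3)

columns 6

(1,4) attacks row 5 at column 4.
(2,1) attacks row 5 at column 1 and diagonals 4.
(3,5) attacks row 5 at column 5 and diagonals 3.
(4,2) attacks row 5 at column 2 and diagonals 1, 3.
(6,3) attacks row 5 at column 3 and diagonals 2, 4.
Attacked columns: {1, 2, 3, 4, 5}. Safe: {6}.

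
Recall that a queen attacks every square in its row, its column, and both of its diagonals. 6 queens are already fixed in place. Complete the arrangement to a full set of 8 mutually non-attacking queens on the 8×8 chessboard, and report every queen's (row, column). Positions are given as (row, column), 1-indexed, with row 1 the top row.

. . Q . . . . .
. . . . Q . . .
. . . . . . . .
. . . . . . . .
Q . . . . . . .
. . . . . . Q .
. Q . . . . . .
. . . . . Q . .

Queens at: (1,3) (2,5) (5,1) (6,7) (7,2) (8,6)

(1,3) (2,5) (3,8) (4,4) (5,1) (6,7) (7,2) (8,6)

Row 3: attacked by (1,3)→{1,3,5}; (2,5)→{4,5,6}; (5,1)→{1,3}; (6,7)→{4,7}; (7,2)→{2,6}; (8,6)→{1,6}. Safe: 8. Place at column 8.
Row 4: attacked by (1,3)→{3,6}; (2,5)→{3,5,7}; (3,8)→{7,8}; (5,1)→{1,2}; (6,7)→{5,7}; (7,2)→{2,5}; (8,6)→{2,6}. Safe: 4. Place at column 4.
Columns [3, 5, 8, 4, 1, 7, 2, 6], r−c [-2, -3, -5, 0, 4, -1, 5, 2], r+c [4, 7, 11, 8, 6, 13, 9, 14] are all distinct, so no two queens attack.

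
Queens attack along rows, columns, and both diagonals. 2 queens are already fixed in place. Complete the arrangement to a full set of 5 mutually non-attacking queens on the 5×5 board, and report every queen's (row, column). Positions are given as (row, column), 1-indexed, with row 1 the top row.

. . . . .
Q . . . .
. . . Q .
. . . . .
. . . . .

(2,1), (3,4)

(1,3) (2,1) (3,4) (4,2) (5,5)

Row 1: attacked by (2,1)→{1,2}; (3,4)→{2,4}. Safe: 3, 5. Place at column 3.
Row 4: attacked by (1,3)→{3}; (2,1)→{1,3}; (3,4)→{3,4,5}. Safe: 2. Place at column 2.
Row 5: attacked by (1,3)→{3}; (2,1)→{1,4}; (3,4)→{2,4}; (4,2)→{1,2,3}. Safe: 5. Place at column 5.
Columns [3, 1, 4, 2, 5], r−c [-2, 1, -1, 2, 0], r+c [4, 3, 7, 6, 10] are all distinct, so no two queens attack.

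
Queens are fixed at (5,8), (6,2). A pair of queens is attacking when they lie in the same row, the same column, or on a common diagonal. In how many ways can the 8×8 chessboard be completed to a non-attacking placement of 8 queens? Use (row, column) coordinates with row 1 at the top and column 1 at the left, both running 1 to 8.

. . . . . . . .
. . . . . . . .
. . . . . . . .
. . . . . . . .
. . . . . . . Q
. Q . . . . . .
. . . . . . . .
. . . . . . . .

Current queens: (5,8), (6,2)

Branch on row 1: col 1 → 1; col 3 → 1; col 5 → 2; col 6 → 2.
Sum: 1 + 1 + 2 + 2 = 6.

6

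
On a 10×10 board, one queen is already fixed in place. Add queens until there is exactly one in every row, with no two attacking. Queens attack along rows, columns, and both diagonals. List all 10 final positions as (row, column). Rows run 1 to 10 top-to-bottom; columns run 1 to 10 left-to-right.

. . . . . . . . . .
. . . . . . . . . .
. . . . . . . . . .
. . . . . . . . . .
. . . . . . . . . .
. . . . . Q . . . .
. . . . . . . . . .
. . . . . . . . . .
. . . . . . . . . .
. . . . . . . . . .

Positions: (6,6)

(1,10) (2,8) (3,5) (4,3) (5,1) (6,6) (7,2) (8,9) (9,7) (10,4)

Row 1: attacked by (6,6)→{1,6}. Safe: 2, 3, 4, 5, 7, 8, 9, 10. Place at column 10.
Row 2: attacked by (1,10)→{9,10}; (6,6)→{2,6,10}. Safe: 1, 3, 4, 5, 7, 8. Place at column 8.
Row 3: attacked by (1,10)→{8,10}; (2,8)→{7,8,9}; (6,6)→{3,6,9}. Safe: 1, 2, 4, 5. Place at column 5.
Row 4: attacked by (1,10)→{7,10}; (2,8)→{6,8,10}; (3,5)→{4,5,6}; (6,6)→{4,6,8}. Safe: 1, 2, 3, 9. Place at column 3.
Row 5: attacked by (1,10)→{6,10}; (2,8)→{5,8}; (3,5)→{3,5,7}; (4,3)→{2,3,4}; (6,6)→{5,6,7}. Safe: 1, 9. Place at column 1.
Row 7: attacked by (1,10)→{4,10}; (2,8)→{3,8}; (3,5)→{1,5,9}; (4,3)→{3,6}; (5,1)→{1,3}; (6,6)→{5,6,7}. Safe: 2. Place at column 2.
Row 8: attacked by (1,10)→{3,10}; (2,8)→{2,8}; (3,5)→{5,10}; (4,3)→{3,7}; (5,1)→{1,4}; (6,6)→{4,6,8}; (7,2)→{1,2,3}. Safe: 9. Place at column 9.
Row 9: attacked by (1,10)→{2,10}; (2,8)→{1,8}; (3,5)→{5}; (4,3)→{3,8}; (5,1)→{1,5}; (6,6)→{3,6,9}; (7,2)→{2,4}; (8,9)→{8,9,10}. Safe: 7. Place at column 7.
Row 10: attacked by (1,10)→{1,10}; (2,8)→{8}; (3,5)→{5}; (4,3)→{3,9}; (5,1)→{1,6}; (6,6)→{2,6,10}; (7,2)→{2,5}; (8,9)→{7,9}; (9,7)→{6,7,8}. Safe: 4. Place at column 4.
Columns [10, 8, 5, 3, 1, 6, 2, 9, 7, 4], r−c [-9, -6, -2, 1, 4, 0, 5, -1, 2, 6], r+c [11, 10, 8, 7, 6, 12, 9, 17, 16, 14] are all distinct, so no two queens attack.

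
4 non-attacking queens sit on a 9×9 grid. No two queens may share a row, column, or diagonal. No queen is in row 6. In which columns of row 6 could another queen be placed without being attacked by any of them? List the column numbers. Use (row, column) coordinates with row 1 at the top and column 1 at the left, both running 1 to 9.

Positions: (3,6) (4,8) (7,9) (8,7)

(3,6) attacks row 6 at column 6 and diagonals 3, 9.
(4,8) attacks row 6 at column 8 and diagonals 6.
(7,9) attacks row 6 at column 9 and diagonals 8.
(8,7) attacks row 6 at column 7 and diagonals 5, 9.
Attacked columns: {3, 5, 6, 7, 8, 9}. Safe: {1, 2, 4}.

columns 1, 2, 4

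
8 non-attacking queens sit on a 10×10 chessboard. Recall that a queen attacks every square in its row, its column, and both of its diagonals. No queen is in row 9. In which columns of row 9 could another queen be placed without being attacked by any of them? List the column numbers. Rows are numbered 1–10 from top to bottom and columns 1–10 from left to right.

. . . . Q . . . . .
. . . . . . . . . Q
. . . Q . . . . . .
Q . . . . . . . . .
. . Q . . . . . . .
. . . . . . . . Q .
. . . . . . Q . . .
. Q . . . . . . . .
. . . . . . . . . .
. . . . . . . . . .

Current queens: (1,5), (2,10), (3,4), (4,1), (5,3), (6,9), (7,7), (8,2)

(1,5) attacks row 9 at column 5.
(2,10) attacks row 9 at column 10 and diagonals 3.
(3,4) attacks row 9 at column 4 and diagonals 10.
(4,1) attacks row 9 at column 1 and diagonals 6.
(5,3) attacks row 9 at column 3 and diagonals 7.
(6,9) attacks row 9 at column 9 and diagonals 6.
(7,7) attacks row 9 at column 7 and diagonals 5, 9.
(8,2) attacks row 9 at column 2 and diagonals 1, 3.
Attacked columns: {1, 2, 3, 4, 5, 6, 7, 9, 10}. Safe: {8}.

columns 8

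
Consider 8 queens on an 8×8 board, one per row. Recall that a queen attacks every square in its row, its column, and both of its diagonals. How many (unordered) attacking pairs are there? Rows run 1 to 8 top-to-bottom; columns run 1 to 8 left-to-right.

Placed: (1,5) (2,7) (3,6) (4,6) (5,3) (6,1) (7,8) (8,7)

Same column: (2,7)–(8,7) (column 7); (3,6)–(4,6) (column 6).
Same diagonal: (2,7)–(3,6) (|2−3| = |7−6| = 1); (7,8)–(8,7) (|7−8| = |8−7| = 1).
Total attacking pairs: 4.

4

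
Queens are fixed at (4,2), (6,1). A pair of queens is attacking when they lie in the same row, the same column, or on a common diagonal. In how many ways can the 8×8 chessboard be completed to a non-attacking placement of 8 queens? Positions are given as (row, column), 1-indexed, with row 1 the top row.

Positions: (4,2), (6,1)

Branch on row 1: col 3 → 1; col 4 → 2; col 7 → 1; col 8 → 0.
Sum: 1 + 2 + 1 + 0 = 4.

4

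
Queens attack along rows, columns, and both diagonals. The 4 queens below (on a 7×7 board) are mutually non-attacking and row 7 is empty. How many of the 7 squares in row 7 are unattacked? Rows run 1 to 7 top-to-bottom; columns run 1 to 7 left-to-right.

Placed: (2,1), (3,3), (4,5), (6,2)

1

(2,1) attacks row 7 at column 1 and diagonals 6.
(3,3) attacks row 7 at column 3 and diagonals 7.
(4,5) attacks row 7 at column 5 and diagonals 2.
(6,2) attacks row 7 at column 2 and diagonals 1, 3.
Attacked columns: {1, 2, 3, 5, 6, 7}. Safe: {4}.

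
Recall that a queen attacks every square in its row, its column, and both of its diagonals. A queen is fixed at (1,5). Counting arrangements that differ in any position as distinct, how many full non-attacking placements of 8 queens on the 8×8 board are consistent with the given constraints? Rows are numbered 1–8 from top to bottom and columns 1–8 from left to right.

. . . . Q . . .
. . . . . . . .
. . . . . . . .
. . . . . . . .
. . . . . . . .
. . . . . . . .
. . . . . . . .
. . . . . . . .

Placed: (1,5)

18

Branch on row 2: col 1 → 3; col 2 → 4; col 3 → 3; col 7 → 6; col 8 → 2.
Sum: 3 + 4 + 3 + 6 + 2 = 18.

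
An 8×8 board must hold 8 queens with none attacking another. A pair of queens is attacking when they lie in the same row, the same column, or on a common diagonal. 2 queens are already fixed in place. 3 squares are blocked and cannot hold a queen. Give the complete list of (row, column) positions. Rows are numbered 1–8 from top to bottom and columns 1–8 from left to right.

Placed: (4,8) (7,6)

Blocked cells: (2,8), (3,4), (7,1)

(1,2) (2,7) (3,5) (4,8) (5,1) (6,4) (7,6) (8,3)

Row 1: attacked by (4,8)→{5,8}; (7,6)→{6}. Safe: 1, 2, 3, 4, 7. Place at column 2.
Row 2: attacked by (1,2)→{1,2,3}; (4,8)→{6,8}; (7,6)→{1,6}. Blocked: 8. Safe: 4, 5, 7. Place at column 7.
Row 3: attacked by (1,2)→{2,4}; (2,7)→{6,7,8}; (4,8)→{7,8}; (7,6)→{2,6}. Blocked: 4. Safe: 1, 3, 5. Place at column 5.
Row 5: attacked by (1,2)→{2,6}; (2,7)→{4,7}; (3,5)→{3,5,7}; (4,8)→{7,8}; (7,6)→{4,6,8}. Safe: 1. Place at column 1.
Row 6: attacked by (1,2)→{2,7}; (2,7)→{3,7}; (3,5)→{2,5,8}; (4,8)→{6,8}; (5,1)→{1,2}; (7,6)→{5,6,7}. Safe: 4. Place at column 4.
Row 8: attacked by (1,2)→{2}; (2,7)→{1,7}; (3,5)→{5}; (4,8)→{4,8}; (5,1)→{1,4}; (6,4)→{2,4,6}; (7,6)→{5,6,7}. Safe: 3. Place at column 3.
Columns [2, 7, 5, 8, 1, 4, 6, 3], r−c [-1, -5, -2, -4, 4, 2, 1, 5], r+c [3, 9, 8, 12, 6, 10, 13, 11] are all distinct, so no two queens attack.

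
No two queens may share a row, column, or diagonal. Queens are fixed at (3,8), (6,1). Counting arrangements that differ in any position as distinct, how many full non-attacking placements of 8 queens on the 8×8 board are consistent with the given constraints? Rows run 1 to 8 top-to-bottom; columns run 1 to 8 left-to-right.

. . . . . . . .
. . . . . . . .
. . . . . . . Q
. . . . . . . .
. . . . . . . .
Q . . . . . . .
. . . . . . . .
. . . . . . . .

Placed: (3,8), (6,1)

5

Branch on row 1: col 2 → 0; col 3 → 1; col 4 → 2; col 5 → 1; col 7 → 1.
Sum: 0 + 1 + 2 + 1 + 1 = 5.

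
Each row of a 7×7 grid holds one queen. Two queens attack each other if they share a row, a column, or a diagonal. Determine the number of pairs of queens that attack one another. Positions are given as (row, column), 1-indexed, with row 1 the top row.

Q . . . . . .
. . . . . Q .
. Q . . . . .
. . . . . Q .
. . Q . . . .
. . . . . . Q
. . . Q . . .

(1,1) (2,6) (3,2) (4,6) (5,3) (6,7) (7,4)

2

Same column: (2,6)–(4,6) (column 6).
Same diagonal: (2,6)–(5,3) (|2−5| = |6−3| = 3).
Total attacking pairs: 2.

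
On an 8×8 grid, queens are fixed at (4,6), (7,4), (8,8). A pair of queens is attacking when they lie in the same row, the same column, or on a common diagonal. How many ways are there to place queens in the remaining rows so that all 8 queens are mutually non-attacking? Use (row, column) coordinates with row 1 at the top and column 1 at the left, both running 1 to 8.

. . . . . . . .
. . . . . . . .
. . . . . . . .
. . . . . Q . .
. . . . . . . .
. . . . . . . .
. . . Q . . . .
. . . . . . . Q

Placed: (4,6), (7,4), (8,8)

Branch on row 1: col 2 → 0; col 5 → 1; col 7 → 0.
Sum: 0 + 1 + 0 = 1.

1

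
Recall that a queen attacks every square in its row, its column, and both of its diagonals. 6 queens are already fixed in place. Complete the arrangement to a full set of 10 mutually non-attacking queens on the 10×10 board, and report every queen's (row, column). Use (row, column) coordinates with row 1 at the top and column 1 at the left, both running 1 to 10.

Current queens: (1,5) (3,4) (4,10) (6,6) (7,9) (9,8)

(1,5) (2,7) (3,4) (4,10) (5,3) (6,6) (7,9) (8,2) (9,8) (10,1)

Row 2: attacked by (1,5)→{4,5,6}; (3,4)→{3,4,5}; (4,10)→{8,10}; (6,6)→{2,6,10}; (7,9)→{4,9}; (9,8)→{1,8}. Safe: 7. Place at column 7.
Row 5: attacked by (1,5)→{1,5,9}; (2,7)→{4,7,10}; (3,4)→{2,4,6}; (4,10)→{9,10}; (6,6)→{5,6,7}; (7,9)→{7,9}; (9,8)→{4,8}. Safe: 3. Place at column 3.
Row 8: attacked by (1,5)→{5}; (2,7)→{1,7}; (3,4)→{4,9}; (4,10)→{6,10}; (5,3)→{3,6}; (6,6)→{4,6,8}; (7,9)→{8,9,10}; (9,8)→{7,8,9}. Safe: 2. Place at column 2.
Row 10: attacked by (1,5)→{5}; (2,7)→{7}; (3,4)→{4}; (4,10)→{4,10}; (5,3)→{3,8}; (6,6)→{2,6,10}; (7,9)→{6,9}; (8,2)→{2,4}; (9,8)→{7,8,9}. Safe: 1. Place at column 1.
Columns [5, 7, 4, 10, 3, 6, 9, 2, 8, 1], r−c [-4, -5, -1, -6, 2, 0, -2, 6, 1, 9], r+c [6, 9, 7, 14, 8, 12, 16, 10, 17, 11] are all distinct, so no two queens attack.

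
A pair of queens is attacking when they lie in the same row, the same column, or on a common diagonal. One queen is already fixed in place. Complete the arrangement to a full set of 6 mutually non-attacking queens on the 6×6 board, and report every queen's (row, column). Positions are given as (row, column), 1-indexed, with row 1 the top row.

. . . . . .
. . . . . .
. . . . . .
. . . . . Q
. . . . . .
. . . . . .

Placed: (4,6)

Row 1: attacked by (4,6)→{3,6}. Safe: 1, 2, 4, 5. Place at column 5.
Row 2: attacked by (1,5)→{4,5,6}; (4,6)→{4,6}. Safe: 1, 2, 3. Place at column 3.
Row 3: attacked by (1,5)→{3,5}; (2,3)→{2,3,4}; (4,6)→{5,6}. Safe: 1. Place at column 1.
Row 5: attacked by (1,5)→{1,5}; (2,3)→{3,6}; (3,1)→{1,3}; (4,6)→{5,6}. Safe: 2, 4. Place at column 4.
Row 6: attacked by (1,5)→{5}; (2,3)→{3}; (3,1)→{1,4}; (4,6)→{4,6}; (5,4)→{3,4,5}. Safe: 2. Place at column 2.
Columns [5, 3, 1, 6, 4, 2], r−c [-4, -1, 2, -2, 1, 4], r+c [6, 5, 4, 10, 9, 8] are all distinct, so no two queens attack.

(1,5) (2,3) (3,1) (4,6) (5,4) (6,2)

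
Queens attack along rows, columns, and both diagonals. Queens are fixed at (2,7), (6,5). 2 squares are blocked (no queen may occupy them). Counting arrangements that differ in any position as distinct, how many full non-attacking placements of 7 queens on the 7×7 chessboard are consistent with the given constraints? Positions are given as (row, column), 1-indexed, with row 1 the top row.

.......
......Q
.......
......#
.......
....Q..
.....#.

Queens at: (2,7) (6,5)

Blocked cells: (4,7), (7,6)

Branch on row 1: col 1 → 0; col 2 → 0; col 3 → 0; col 4 → 1.
Sum: 0 + 0 + 0 + 1 = 1.

1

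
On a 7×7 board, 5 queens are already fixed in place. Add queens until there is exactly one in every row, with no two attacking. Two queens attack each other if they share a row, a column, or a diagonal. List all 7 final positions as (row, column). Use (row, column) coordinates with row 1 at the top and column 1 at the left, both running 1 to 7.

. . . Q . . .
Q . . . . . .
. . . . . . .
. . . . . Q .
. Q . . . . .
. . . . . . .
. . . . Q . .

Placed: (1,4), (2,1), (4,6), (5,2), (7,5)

Row 3: attacked by (1,4)→{2,4,6}; (2,1)→{1,2}; (4,6)→{5,6,7}; (5,2)→{2,4}; (7,5)→{1,5}. Safe: 3. Place at column 3.
Row 6: attacked by (1,4)→{4}; (2,1)→{1,5}; (3,3)→{3,6}; (4,6)→{4,6}; (5,2)→{1,2,3}; (7,5)→{4,5,6}. Safe: 7. Place at column 7.
Columns [4, 1, 3, 6, 2, 7, 5], r−c [-3, 1, 0, -2, 3, -1, 2], r+c [5, 3, 6, 10, 7, 13, 12] are all distinct, so no two queens attack.

(1,4) (2,1) (3,3) (4,6) (5,2) (6,7) (7,5)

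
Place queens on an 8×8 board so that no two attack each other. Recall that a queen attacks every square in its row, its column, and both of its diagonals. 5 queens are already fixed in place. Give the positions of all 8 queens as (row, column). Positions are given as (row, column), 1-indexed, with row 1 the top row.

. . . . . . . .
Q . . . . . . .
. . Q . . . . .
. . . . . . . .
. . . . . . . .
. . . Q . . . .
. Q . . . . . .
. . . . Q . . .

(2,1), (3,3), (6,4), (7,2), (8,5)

(1,7) (2,1) (3,3) (4,8) (5,6) (6,4) (7,2) (8,5)

Row 1: attacked by (2,1)→{1,2}; (3,3)→{1,3,5}; (6,4)→{4}; (7,2)→{2,8}; (8,5)→{5}. Safe: 6, 7. Place at column 7.
Row 4: attacked by (1,7)→{4,7}; (2,1)→{1,3}; (3,3)→{2,3,4}; (6,4)→{2,4,6}; (7,2)→{2,5}; (8,5)→{1,5}. Safe: 8. Place at column 8.
Row 5: attacked by (1,7)→{3,7}; (2,1)→{1,4}; (3,3)→{1,3,5}; (4,8)→{7,8}; (6,4)→{3,4,5}; (7,2)→{2,4}; (8,5)→{2,5,8}. Safe: 6. Place at column 6.
Columns [7, 1, 3, 8, 6, 4, 2, 5], r−c [-6, 1, 0, -4, -1, 2, 5, 3], r+c [8, 3, 6, 12, 11, 10, 9, 13] are all distinct, so no two queens attack.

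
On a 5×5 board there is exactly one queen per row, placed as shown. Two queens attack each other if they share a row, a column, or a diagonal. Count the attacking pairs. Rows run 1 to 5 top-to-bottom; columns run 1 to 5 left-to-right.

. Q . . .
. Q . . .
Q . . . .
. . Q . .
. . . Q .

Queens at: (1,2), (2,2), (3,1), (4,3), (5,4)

3

Same column: (1,2)–(2,2) (column 2).
Same diagonal: (2,2)–(3,1) (|2−3| = |2−1| = 1); (4,3)–(5,4) (|4−5| = |3−4| = 1).
Total attacking pairs: 3.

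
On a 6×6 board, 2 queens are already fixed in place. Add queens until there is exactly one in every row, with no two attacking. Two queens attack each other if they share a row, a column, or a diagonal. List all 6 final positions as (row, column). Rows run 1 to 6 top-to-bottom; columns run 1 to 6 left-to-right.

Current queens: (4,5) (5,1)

Row 1: attacked by (4,5)→{2,5}; (5,1)→{1,5}. Safe: 3, 4, 6. Place at column 3.
Row 2: attacked by (1,3)→{2,3,4}; (4,5)→{3,5}; (5,1)→{1,4}. Safe: 6. Place at column 6.
Row 3: attacked by (1,3)→{1,3,5}; (2,6)→{5,6}; (4,5)→{4,5,6}; (5,1)→{1,3}. Safe: 2. Place at column 2.
Row 6: attacked by (1,3)→{3}; (2,6)→{2,6}; (3,2)→{2,5}; (4,5)→{3,5}; (5,1)→{1,2}. Safe: 4. Place at column 4.
Columns [3, 6, 2, 5, 1, 4], r−c [-2, -4, 1, -1, 4, 2], r+c [4, 8, 5, 9, 6, 10] are all distinct, so no two queens attack.

(1,3) (2,6) (3,2) (4,5) (5,1) (6,4)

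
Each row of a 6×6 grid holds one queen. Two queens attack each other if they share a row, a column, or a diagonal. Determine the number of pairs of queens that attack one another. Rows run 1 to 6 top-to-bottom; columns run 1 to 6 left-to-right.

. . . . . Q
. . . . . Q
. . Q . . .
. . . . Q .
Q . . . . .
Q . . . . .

Same column: (1,6)–(2,6) (column 6); (5,1)–(6,1) (column 1).
Same diagonal: (1,6)–(6,1) (|1−6| = |6−1| = 5); (3,3)–(5,1) (|3−5| = |3−1| = 2).
Total attacking pairs: 4.

4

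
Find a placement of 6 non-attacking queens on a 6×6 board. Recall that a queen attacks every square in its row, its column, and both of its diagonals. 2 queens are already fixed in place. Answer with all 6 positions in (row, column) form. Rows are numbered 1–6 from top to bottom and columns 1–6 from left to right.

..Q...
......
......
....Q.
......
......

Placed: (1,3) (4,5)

(1,3) (2,6) (3,2) (4,5) (5,1) (6,4)

Row 2: attacked by (1,3)→{2,3,4}; (4,5)→{3,5}. Safe: 1, 6. Place at column 6.
Row 3: attacked by (1,3)→{1,3,5}; (2,6)→{5,6}; (4,5)→{4,5,6}. Safe: 2. Place at column 2.
Row 5: attacked by (1,3)→{3}; (2,6)→{3,6}; (3,2)→{2,4}; (4,5)→{4,5,6}. Safe: 1. Place at column 1.
Row 6: attacked by (1,3)→{3}; (2,6)→{2,6}; (3,2)→{2,5}; (4,5)→{3,5}; (5,1)→{1,2}. Safe: 4. Place at column 4.
Columns [3, 6, 2, 5, 1, 4], r−c [-2, -4, 1, -1, 4, 2], r+c [4, 8, 5, 9, 6, 10] are all distinct, so no two queens attack.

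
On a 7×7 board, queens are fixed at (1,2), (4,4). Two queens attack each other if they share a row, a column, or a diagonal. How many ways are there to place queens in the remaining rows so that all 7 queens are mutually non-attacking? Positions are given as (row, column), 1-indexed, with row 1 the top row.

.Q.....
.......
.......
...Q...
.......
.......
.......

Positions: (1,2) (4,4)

Branch on row 2: col 5 → 2; col 7 → 0.
Sum: 2 + 0 = 2.

2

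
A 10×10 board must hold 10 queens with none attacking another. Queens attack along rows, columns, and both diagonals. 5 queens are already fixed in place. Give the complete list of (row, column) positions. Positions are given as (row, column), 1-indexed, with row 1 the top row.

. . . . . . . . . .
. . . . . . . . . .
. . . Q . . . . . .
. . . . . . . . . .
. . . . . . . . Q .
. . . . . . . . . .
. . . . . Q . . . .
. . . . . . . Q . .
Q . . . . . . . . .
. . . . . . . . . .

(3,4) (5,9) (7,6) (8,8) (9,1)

Row 1: attacked by (3,4)→{2,4,6}; (5,9)→{5,9}; (7,6)→{6}; (8,8)→{1,8}; (9,1)→{1,9}. Safe: 3, 7, 10. Place at column 3.
Row 2: attacked by (1,3)→{2,3,4}; (3,4)→{3,4,5}; (5,9)→{6,9}; (7,6)→{1,6}; (8,8)→{2,8}; (9,1)→{1,8}. Safe: 7, 10. Place at column 10.
Row 4: attacked by (1,3)→{3,6}; (2,10)→{8,10}; (3,4)→{3,4,5}; (5,9)→{8,9,10}; (7,6)→{3,6,9}; (8,8)→{4,8}; (9,1)→{1,6}. Safe: 2, 7. Place at column 7.
Row 6: attacked by (1,3)→{3,8}; (2,10)→{6,10}; (3,4)→{1,4,7}; (4,7)→{5,7,9}; (5,9)→{8,9,10}; (7,6)→{5,6,7}; (8,8)→{6,8,10}; (9,1)→{1,4}. Safe: 2. Place at column 2.
Row 10: attacked by (1,3)→{3}; (2,10)→{2,10}; (3,4)→{4}; (4,7)→{1,7}; (5,9)→{4,9}; (6,2)→{2,6}; (7,6)→{3,6,9}; (8,8)→{6,8,10}; (9,1)→{1,2}. Safe: 5. Place at column 5.
Columns [3, 10, 4, 7, 9, 2, 6, 8, 1, 5], r−c [-2, -8, -1, -3, -4, 4, 1, 0, 8, 5], r+c [4, 12, 7, 11, 14, 8, 13, 16, 10, 15] are all distinct, so no two queens attack.

(1,3) (2,10) (3,4) (4,7) (5,9) (6,2) (7,6) (8,8) (9,1) (10,5)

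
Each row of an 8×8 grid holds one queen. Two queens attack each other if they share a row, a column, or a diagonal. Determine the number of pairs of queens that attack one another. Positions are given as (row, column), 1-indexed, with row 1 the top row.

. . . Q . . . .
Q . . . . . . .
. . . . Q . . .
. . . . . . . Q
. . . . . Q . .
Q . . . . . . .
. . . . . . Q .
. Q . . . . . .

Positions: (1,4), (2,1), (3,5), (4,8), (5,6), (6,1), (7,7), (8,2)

Same column: (2,1)–(6,1) (column 1).
Total attacking pairs: 1.

1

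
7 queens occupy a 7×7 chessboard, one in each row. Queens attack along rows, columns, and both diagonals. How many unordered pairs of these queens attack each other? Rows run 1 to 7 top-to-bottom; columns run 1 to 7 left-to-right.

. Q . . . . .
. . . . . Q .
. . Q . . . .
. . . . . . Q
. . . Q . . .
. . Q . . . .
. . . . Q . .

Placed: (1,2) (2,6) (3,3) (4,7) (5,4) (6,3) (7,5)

2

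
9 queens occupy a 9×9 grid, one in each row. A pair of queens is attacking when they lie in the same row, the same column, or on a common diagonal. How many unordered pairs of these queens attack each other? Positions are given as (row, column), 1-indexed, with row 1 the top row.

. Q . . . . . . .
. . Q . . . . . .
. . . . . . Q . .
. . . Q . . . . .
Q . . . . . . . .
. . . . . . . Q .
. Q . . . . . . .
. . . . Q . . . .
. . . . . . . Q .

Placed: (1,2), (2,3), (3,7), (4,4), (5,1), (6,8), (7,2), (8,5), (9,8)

3

Same column: (1,2)–(7,2) (column 2); (6,8)–(9,8) (column 8).
Same diagonal: (1,2)–(2,3) (|1−2| = |2−3| = 1).
Total attacking pairs: 3.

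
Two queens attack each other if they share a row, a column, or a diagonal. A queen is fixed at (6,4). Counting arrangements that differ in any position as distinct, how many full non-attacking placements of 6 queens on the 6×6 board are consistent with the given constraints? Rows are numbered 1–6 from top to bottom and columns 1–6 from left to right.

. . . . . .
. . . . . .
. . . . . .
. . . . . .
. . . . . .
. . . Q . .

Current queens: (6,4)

Branch on row 1: col 1 → 0; col 2 → 0; col 3 → 1; col 5 → 0; col 6 → 0.
Sum: 0 + 0 + 1 + 0 + 0 = 1.

1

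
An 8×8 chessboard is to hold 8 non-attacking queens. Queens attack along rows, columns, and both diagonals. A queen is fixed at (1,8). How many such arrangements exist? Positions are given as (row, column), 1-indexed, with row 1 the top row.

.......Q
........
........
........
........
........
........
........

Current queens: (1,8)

Branch on row 2: col 1 → 0; col 2 → 2; col 3 → 1; col 4 → 1; col 5 → 0; col 6 → 0.
Sum: 0 + 2 + 1 + 1 + 0 + 0 = 4.

4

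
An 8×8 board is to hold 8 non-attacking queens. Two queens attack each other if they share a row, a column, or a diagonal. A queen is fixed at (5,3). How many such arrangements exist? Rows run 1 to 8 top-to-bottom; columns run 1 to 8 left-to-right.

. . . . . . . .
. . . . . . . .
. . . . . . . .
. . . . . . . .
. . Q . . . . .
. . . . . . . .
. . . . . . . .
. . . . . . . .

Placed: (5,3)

Branch on row 1: col 1 → 1; col 2 → 3; col 4 → 0; col 5 → 6; col 6 → 2; col 8 → 0.
Sum: 1 + 3 + 0 + 6 + 2 + 0 = 12.

12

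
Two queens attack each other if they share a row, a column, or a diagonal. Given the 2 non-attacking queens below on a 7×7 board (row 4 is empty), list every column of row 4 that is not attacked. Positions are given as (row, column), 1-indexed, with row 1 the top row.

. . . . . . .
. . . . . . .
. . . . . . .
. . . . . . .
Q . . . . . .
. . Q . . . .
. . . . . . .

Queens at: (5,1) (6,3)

(5,1) attacks row 4 at column 1 and diagonals 2.
(6,3) attacks row 4 at column 3 and diagonals 1, 5.
Attacked columns: {1, 2, 3, 5}. Safe: {4, 6, 7}.

columns 4, 6, 7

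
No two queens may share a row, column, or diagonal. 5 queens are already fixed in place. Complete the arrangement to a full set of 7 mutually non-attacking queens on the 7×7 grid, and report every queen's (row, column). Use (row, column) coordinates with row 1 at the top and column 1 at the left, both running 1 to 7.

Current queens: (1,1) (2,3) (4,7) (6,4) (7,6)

Row 3: attacked by (1,1)→{1,3}; (2,3)→{2,3,4}; (4,7)→{6,7}; (6,4)→{1,4,7}; (7,6)→{2,6}. Safe: 5. Place at column 5.
Row 5: attacked by (1,1)→{1,5}; (2,3)→{3,6}; (3,5)→{3,5,7}; (4,7)→{6,7}; (6,4)→{3,4,5}; (7,6)→{4,6}. Safe: 2. Place at column 2.
Columns [1, 3, 5, 7, 2, 4, 6], r−c [0, -1, -2, -3, 3, 2, 1], r+c [2, 5, 8, 11, 7, 10, 13] are all distinct, so no two queens attack.

(1,1) (2,3) (3,5) (4,7) (5,2) (6,4) (7,6)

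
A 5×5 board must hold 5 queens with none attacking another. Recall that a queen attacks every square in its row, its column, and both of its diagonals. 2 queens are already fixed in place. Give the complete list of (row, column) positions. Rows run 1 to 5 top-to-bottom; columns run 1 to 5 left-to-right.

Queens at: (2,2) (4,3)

(1,4) (2,2) (3,5) (4,3) (5,1)

Row 1: attacked by (2,2)→{1,2,3}; (4,3)→{3}. Safe: 4, 5. Place at column 4.
Row 3: attacked by (1,4)→{2,4}; (2,2)→{1,2,3}; (4,3)→{2,3,4}. Safe: 5. Place at column 5.
Row 5: attacked by (1,4)→{4}; (2,2)→{2,5}; (3,5)→{3,5}; (4,3)→{2,3,4}. Safe: 1. Place at column 1.
Columns [4, 2, 5, 3, 1], r−c [-3, 0, -2, 1, 4], r+c [5, 4, 8, 7, 6] are all distinct, so no two queens attack.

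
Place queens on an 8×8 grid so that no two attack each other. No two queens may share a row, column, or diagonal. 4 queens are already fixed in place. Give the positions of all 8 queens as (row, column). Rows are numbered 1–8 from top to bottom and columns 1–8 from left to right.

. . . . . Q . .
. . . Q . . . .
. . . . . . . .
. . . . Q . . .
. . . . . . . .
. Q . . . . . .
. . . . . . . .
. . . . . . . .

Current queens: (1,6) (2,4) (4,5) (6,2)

Row 3: attacked by (1,6)→{4,6,8}; (2,4)→{3,4,5}; (4,5)→{4,5,6}; (6,2)→{2,5}. Safe: 1, 7. Place at column 1.
Row 5: attacked by (1,6)→{2,6}; (2,4)→{1,4,7}; (3,1)→{1,3}; (4,5)→{4,5,6}; (6,2)→{1,2,3}. Safe: 8. Place at column 8.
Row 7: attacked by (1,6)→{6}; (2,4)→{4}; (3,1)→{1,5}; (4,5)→{2,5,8}; (5,8)→{6,8}; (6,2)→{1,2,3}. Safe: 7. Place at column 7.
Row 8: attacked by (1,6)→{6}; (2,4)→{4}; (3,1)→{1,6}; (4,5)→{1,5}; (5,8)→{5,8}; (6,2)→{2,4}; (7,7)→{6,7,8}. Safe: 3. Place at column 3.
Columns [6, 4, 1, 5, 8, 2, 7, 3], r−c [-5, -2, 2, -1, -3, 4, 0, 5], r+c [7, 6, 4, 9, 13, 8, 14, 11] are all distinct, so no two queens attack.

(1,6) (2,4) (3,1) (4,5) (5,8) (6,2) (7,7) (8,3)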